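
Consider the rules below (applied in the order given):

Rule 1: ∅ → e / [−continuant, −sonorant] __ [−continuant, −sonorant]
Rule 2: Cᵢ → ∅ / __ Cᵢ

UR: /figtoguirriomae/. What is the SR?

Rule 1 (stop-cluster e-epenthesis): /g/ and /t/ form a stop–stop cluster, so [e] is inserted between them. /figtoguirriomae/ → figetoguirriomae.
Rule 2 (degemination): /rr/ is a geminate; the first /r/ deletes. /figetoguirriomae/ → figetoguiriomae.

figetoguiriomae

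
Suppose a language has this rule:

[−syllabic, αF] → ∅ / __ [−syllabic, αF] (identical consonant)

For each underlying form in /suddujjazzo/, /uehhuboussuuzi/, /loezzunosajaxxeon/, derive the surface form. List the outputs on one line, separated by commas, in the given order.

/suddujjazzo/: /dd/ is a geminate; the first /d/ deletes. /jj/ is a geminate; the first /j/ deletes. /zz/ is a geminate; the first /z/ deletes. → [sudujazo].
/uehhuboussuuzi/: /hh/ is a geminate; the first /h/ deletes. /ss/ is a geminate; the first /s/ deletes. → [uehubousuuzi].
/loezzunosajaxxeon/: /zz/ is a geminate; the first /z/ deletes. /xx/ is a geminate; the first /x/ deletes. → [loezunosajaxeon].

sudujazo, uehubousuuzi, loezunosajaxeon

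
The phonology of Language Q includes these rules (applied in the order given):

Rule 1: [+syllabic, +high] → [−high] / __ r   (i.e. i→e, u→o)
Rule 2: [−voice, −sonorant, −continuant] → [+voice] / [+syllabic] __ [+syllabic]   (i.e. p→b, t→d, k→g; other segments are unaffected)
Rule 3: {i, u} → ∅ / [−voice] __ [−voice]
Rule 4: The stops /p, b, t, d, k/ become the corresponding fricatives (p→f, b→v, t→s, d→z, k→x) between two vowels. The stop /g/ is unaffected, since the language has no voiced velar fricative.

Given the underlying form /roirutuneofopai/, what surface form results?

Rule 1 (pre-rhotic lowering): /i/ is a high vowel immediately before /r/, so it lowers to [e]. /roirutuneofopai/ → roerutuneofopai.
Rule 2 (intervocalic voicing): /t/ is a voiceless stop between vowels /u/ and /u/, so it voices to [d]. /p/ is a voiceless stop between vowels /o/ and /a/, so it voices to [b]. /roerutuneofopai/ → roeruduneofobai.
Rule 3 (high vowel syncope): no segment meets the environment; /roeruduneofobai/ is unchanged.
Rule 4 (intervocalic spirantization): /d/ is a stop between vowels /u/ and /u/, so it spirantizes to the fricative [z]. /b/ is a stop between vowels /o/ and /a/, so it spirantizes to the fricative [v]. /roeruduneofobai/ → roeruzuneofovai.

roeruzuneofovai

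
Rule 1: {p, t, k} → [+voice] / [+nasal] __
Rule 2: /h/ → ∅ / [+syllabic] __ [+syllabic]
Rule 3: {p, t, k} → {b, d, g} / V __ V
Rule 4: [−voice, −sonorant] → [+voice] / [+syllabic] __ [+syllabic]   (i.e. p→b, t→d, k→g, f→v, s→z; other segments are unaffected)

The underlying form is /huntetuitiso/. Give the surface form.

Rule 1 (post-nasal voicing): /t/ is a voiceless stop immediately after the nasal /n/, so it voices to [d]. /huntetuitiso/ → hundetuitiso.
Rule 2 (intervocalic h-deletion): no segment meets the environment; /hundetuitiso/ is unchanged.
Rule 3 (intervocalic voicing): /t/ is a voiceless stop between vowels /e/ and /u/, so it voices to [d]. /t/ is a voiceless stop between vowels /i/ and /i/, so it voices to [d]. /hundetuitiso/ → hundeduidiso.
Rule 4 (intervocalic voicing): /s/ is a voiceless obstruent between vowels /i/ and /o/, so it voices to [z]. /hundeduidiso/ → hundeduidizo.

hundeduidizo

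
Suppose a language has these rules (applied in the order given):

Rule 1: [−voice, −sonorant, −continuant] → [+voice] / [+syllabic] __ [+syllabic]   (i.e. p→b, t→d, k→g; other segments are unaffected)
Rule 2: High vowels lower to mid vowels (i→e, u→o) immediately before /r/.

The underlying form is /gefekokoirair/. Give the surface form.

Rule 1 (intervocalic voicing): /k/ is a voiceless stop between vowels /e/ and /o/, so it voices to [g]. /k/ is a voiceless stop between vowels /o/ and /o/, so it voices to [g]. /gefekokoirair/ → gefegogoirair.
Rule 2 (pre-rhotic lowering): /i/ is a high vowel immediately before /r/, so it lowers to [e]. /i/ is a high vowel immediately before /r/, so it lowers to [e]. /gefegogoirair/ → gefegogoeraer.

gefegogoeraer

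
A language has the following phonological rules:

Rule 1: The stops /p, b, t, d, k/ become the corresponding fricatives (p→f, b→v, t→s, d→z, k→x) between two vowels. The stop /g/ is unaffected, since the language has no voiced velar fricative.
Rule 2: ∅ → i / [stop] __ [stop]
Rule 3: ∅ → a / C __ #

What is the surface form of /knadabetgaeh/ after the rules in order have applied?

Rule 1 (intervocalic spirantization): /d/ is a stop between vowels /a/ and /a/, so it spirantizes to the fricative [z]. /b/ is a stop between vowels /a/ and /e/, so it spirantizes to the fricative [v]. /knadabetgaeh/ → knazavetgaeh.
Rule 2 (stop-cluster i-epenthesis): /t/ and /g/ form a stop–stop cluster, so [i] is inserted between them. /knazavetgaeh/ → knazavetigaeh.
Rule 3 (final a-epenthesis): the form ends in the consonant /h/, so [a] is inserted word-finally. /knazavetigaeh/ → knazavetigaeha.

knazavetigaeha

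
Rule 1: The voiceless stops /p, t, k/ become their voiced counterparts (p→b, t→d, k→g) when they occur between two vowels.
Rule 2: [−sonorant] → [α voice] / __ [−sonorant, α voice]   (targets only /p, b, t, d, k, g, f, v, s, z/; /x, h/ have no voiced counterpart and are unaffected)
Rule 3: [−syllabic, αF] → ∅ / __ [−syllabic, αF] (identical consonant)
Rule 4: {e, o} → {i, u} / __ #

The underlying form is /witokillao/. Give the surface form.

widogilau

Rule 1 (intervocalic voicing): /t/ is a voiceless stop between vowels /i/ and /o/, so it voices to [d]. /k/ is a voiceless stop between vowels /o/ and /i/, so it voices to [g]. /witokillao/ → widogillao.
Rule 2 (regressive voicing assimilation): no segment meets the environment; /widogillao/ is unchanged.
Rule 3 (degemination): /ll/ is a geminate; the first /l/ deletes. /widogillao/ → widogilao.
Rule 4 (final vowel raising): /o/ is a mid vowel in word-final position, so it raises to [u]. /widogilao/ → widogilau.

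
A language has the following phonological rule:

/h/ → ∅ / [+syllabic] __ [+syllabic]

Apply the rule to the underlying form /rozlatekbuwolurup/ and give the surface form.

No segment of /rozlatekbuwolurup/ meets the structural description of the rule, so the form surfaces unchanged.

rozlatekbuwolurup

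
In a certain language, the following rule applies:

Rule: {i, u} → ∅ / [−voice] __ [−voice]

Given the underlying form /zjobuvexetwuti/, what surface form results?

No segment of /zjobuvexetwuti/ meets the structural description of the rule, so the form surfaces unchanged.

zjobuvexetwuti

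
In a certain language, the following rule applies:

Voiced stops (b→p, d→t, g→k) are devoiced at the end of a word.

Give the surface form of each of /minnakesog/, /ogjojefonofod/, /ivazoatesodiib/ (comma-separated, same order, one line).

minnakesok, ogjojefonofot, ivazoatesodiip

/minnakesog/: /g/ is a voiced stop in word-final position, so it devoices to [k]. → [minnakesok].
/ogjojefonofod/: /d/ is a voiced stop in word-final position, so it devoices to [t]. → [ogjojefonofot].
/ivazoatesodiib/: /b/ is a voiced stop in word-final position, so it devoices to [p]. → [ivazoatesodiip].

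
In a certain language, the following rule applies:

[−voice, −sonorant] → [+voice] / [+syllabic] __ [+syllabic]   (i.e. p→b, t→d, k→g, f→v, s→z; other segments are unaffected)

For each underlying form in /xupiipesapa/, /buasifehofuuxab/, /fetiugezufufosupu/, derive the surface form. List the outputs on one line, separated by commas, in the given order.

xubiibezaba, buazivehovuuxab, fediugezuvuvozubu

/xupiipesapa/: /p/ is a voiceless obstruent between vowels /u/ and /i/, so it voices to [b]. /p/ is a voiceless obstruent between vowels /i/ and /e/, so it voices to [b]. /s/ is a voiceless obstruent between vowels /e/ and /a/, so it voices to [z]. /p/ is a voiceless obstruent between vowels /a/ and /a/, so it voices to [b]. → [xubiibezaba].
/buasifehofuuxab/: /s/ is a voiceless obstruent between vowels /a/ and /i/, so it voices to [z]. /f/ is a voiceless obstruent between vowels /i/ and /e/, so it voices to [v]. /f/ is a voiceless obstruent between vowels /o/ and /u/, so it voices to [v]. → [buazivehovuuxab].
/fetiugezufufosupu/: /t/ is a voiceless obstruent between vowels /e/ and /i/, so it voices to [d]. /f/ is a voiceless obstruent between vowels /u/ and /u/, so it voices to [v]. /f/ is a voiceless obstruent between vowels /u/ and /o/, so it voices to [v]. /s/ is a voiceless obstruent between vowels /o/ and /u/, so it voices to [z]. /p/ is a voiceless obstruent between vowels /u/ and /u/, so it voices to [b]. → [fediugezuvuvozubu].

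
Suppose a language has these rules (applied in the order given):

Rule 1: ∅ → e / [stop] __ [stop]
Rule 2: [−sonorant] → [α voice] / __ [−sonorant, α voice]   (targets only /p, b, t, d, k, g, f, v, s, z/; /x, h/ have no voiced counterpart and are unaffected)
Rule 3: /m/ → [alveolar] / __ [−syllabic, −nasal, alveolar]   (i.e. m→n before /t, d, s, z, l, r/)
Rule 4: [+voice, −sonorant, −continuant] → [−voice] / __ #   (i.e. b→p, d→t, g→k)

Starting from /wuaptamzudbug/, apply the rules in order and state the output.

Rule 1 (stop-cluster e-epenthesis): /p/ and /t/ form a stop–stop cluster, so [e] is inserted between them. /d/ and /b/ form a stop–stop cluster, so [e] is inserted between them. /wuaptamzudbug/ → wuapetamzudebug.
Rule 2 (regressive voicing assimilation): no segment meets the environment; /wuapetamzudebug/ is unchanged.
Rule 3 (nasal place assimilation): /m/ precedes the alveolar consonant /z/, so it assimilates in place to [n]. /wuapetamzudebug/ → wuapetanzudebug.
Rule 4 (final devoicing): /g/ is a voiced stop in word-final position, so it devoices to [k]. /wuapetanzudebug/ → wuapetanzudebuk.

wuapetanzudebuk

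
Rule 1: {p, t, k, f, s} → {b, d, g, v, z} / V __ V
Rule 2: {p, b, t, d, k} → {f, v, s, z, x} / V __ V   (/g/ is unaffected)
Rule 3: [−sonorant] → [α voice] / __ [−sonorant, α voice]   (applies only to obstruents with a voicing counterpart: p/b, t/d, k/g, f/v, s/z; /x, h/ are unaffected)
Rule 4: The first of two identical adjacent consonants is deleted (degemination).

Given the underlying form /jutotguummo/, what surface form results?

juzodguumo

Rule 1 (intervocalic voicing): /t/ is a voiceless obstruent between vowels /u/ and /o/, so it voices to [d]. /jutotguummo/ → judotguummo.
Rule 2 (intervocalic spirantization): /d/ is a stop between vowels /u/ and /o/, so it spirantizes to the fricative [z]. /judotguummo/ → juzotguummo.
Rule 3 (regressive voicing assimilation): /t/ precedes the voiced obstruent /g/, so it voices to [d] by assimilation. /juzotguummo/ → juzodguummo.
Rule 4 (degemination): /mm/ is a geminate; the first /m/ deletes. /juzodguummo/ → juzodguumo.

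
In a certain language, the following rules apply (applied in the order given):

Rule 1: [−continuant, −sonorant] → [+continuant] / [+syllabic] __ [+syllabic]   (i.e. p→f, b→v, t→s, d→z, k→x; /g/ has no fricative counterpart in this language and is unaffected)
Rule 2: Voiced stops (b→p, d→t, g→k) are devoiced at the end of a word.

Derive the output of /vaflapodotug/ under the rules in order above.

vaflafozosuk

Rule 1 (intervocalic spirantization): /p/ is a stop between vowels /a/ and /o/, so it spirantizes to the fricative [f]. /d/ is a stop between vowels /o/ and /o/, so it spirantizes to the fricative [z]. /t/ is a stop between vowels /o/ and /u/, so it spirantizes to the fricative [s]. /vaflapodotug/ → vaflafozosug.
Rule 2 (final devoicing): /g/ is a voiced stop in word-final position, so it devoices to [k]. /vaflafozosug/ → vaflafozosuk.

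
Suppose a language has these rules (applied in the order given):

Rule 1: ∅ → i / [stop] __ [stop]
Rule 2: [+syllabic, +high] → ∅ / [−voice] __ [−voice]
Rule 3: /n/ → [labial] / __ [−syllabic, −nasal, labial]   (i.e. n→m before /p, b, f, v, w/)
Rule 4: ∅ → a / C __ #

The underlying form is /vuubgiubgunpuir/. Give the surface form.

Rule 1 (stop-cluster i-epenthesis): /b/ and /g/ form a stop–stop cluster, so [i] is inserted between them. /b/ and /g/ form a stop–stop cluster, so [i] is inserted between them. /vuubgiubgunpuir/ → vuubigiubigunpuir.
Rule 2 (high vowel syncope): no segment meets the environment; /vuubigiubigunpuir/ is unchanged.
Rule 3 (nasal place assimilation): /n/ precedes the labial consonant /p/, so it assimilates in place to [m]. /vuubigiubigunpuir/ → vuubigiubigumpuir.
Rule 4 (final a-epenthesis): the form ends in the consonant /r/, so [a] is inserted word-finally. /vuubigiubigumpuir/ → vuubigiubigumpuira.

vuubigiubigumpuira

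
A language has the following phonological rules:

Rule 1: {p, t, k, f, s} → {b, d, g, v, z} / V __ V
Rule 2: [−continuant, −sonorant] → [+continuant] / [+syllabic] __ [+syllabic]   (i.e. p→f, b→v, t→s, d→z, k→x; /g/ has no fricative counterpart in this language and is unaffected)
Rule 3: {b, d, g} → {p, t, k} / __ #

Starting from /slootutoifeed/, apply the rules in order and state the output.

Rule 1 (intervocalic voicing): /t/ is a voiceless obstruent between vowels /o/ and /u/, so it voices to [d]. /t/ is a voiceless obstruent between vowels /u/ and /o/, so it voices to [d]. /f/ is a voiceless obstruent between vowels /i/ and /e/, so it voices to [v]. /slootutoifeed/ → sloodudoiveed.
Rule 2 (intervocalic spirantization): /d/ is a stop between vowels /o/ and /u/, so it spirantizes to the fricative [z]. /d/ is a stop between vowels /u/ and /o/, so it spirantizes to the fricative [z]. /sloodudoiveed/ → sloozuzoiveed.
Rule 3 (final devoicing): /d/ is a voiced stop in word-final position, so it devoices to [t]. /sloozuzoiveed/ → sloozuzoiveet.

sloozuzoiveet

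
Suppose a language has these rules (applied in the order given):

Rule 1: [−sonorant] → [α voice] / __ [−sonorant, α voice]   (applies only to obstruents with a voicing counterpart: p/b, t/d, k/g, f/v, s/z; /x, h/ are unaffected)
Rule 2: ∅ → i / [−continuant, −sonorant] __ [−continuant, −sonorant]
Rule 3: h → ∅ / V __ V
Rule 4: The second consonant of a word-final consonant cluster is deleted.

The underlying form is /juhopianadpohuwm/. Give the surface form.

juopianatipouw

Rule 1 (regressive voicing assimilation): /d/ precedes the voiceless obstruent /p/, so it devoices to [t] by assimilation. /juhopianadpohuwm/ → juhopianatpohuwm.
Rule 2 (stop-cluster i-epenthesis): /t/ and /p/ form a stop–stop cluster, so [i] is inserted between them. /juhopianatpohuwm/ → juhopianatipohuwm.
Rule 3 (intervocalic h-deletion): /h/ occurs between vowels /u/ and /o/, so it deletes. /h/ occurs between vowels /o/ and /u/, so it deletes. /juhopianatipohuwm/ → juopianatipouwm.
Rule 4 (final cluster simplification): /m/ is the second consonant of a word-final cluster /wm/, so it deletes. /juopianatipouwm/ → juopianatipouw.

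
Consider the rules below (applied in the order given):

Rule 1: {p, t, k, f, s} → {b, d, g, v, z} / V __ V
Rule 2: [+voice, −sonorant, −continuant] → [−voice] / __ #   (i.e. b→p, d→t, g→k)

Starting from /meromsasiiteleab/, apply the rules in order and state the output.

Rule 1 (intervocalic voicing): /s/ is a voiceless obstruent between vowels /a/ and /i/, so it voices to [z]. /t/ is a voiceless obstruent between vowels /i/ and /e/, so it voices to [d]. /meromsasiiteleab/ → meromsaziideleab.
Rule 2 (final devoicing): /b/ is a voiced stop in word-final position, so it devoices to [p]. /meromsaziideleab/ → meromsaziideleap.

meromsaziideleap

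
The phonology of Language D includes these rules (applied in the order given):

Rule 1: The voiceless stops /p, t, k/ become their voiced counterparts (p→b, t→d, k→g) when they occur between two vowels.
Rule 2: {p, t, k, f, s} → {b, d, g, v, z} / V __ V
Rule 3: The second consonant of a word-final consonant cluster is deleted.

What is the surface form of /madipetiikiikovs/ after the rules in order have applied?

madibediigiigov

Rule 1 (intervocalic voicing): /p/ is a voiceless stop between vowels /i/ and /e/, so it voices to [b]. /t/ is a voiceless stop between vowels /e/ and /i/, so it voices to [d]. /k/ is a voiceless stop between vowels /i/ and /i/, so it voices to [g]. /k/ is a voiceless stop between vowels /i/ and /o/, so it voices to [g]. /madipetiikiikovs/ → madibediigiigovs.
Rule 2 (intervocalic voicing): no segment meets the environment; /madibediigiigovs/ is unchanged.
Rule 3 (final cluster simplification): /s/ is the second consonant of a word-final cluster /vs/, so it deletes. /madibediigiigovs/ → madibediigiigov.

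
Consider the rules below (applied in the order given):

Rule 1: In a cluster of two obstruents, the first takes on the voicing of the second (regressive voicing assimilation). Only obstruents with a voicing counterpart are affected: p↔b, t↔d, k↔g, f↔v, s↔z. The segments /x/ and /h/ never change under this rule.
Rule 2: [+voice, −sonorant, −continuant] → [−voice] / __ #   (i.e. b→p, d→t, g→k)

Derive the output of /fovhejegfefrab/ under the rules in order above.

Rule 1 (regressive voicing assimilation): /v/ precedes the voiceless obstruent /h/, so it devoices to [f] by assimilation. /g/ precedes the voiceless obstruent /f/, so it devoices to [k] by assimilation. /fovhejegfefrab/ → fofhejekfefrab.
Rule 2 (final devoicing): /b/ is a voiced stop in word-final position, so it devoices to [p]. /fofhejekfefrab/ → fofhejekfefrap.

fofhejekfefrap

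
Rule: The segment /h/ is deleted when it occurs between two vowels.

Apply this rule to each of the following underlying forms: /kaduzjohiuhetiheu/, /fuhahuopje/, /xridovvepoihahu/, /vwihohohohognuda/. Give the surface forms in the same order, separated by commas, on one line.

kaduzjoiuetieu, fuauopje, xridovvepoiau, vwioooognuda

/kaduzjohiuhetiheu/: /h/ occurs between vowels /o/ and /i/, so it deletes. /h/ occurs between vowels /u/ and /e/, so it deletes. /h/ occurs between vowels /i/ and /e/, so it deletes. → [kaduzjoiuetieu].
/fuhahuopje/: /h/ occurs between vowels /u/ and /a/, so it deletes. /h/ occurs between vowels /a/ and /u/, so it deletes. → [fuauopje].
/xridovvepoihahu/: /h/ occurs between vowels /i/ and /a/, so it deletes. /h/ occurs between vowels /a/ and /u/, so it deletes. → [xridovvepoiau].
/vwihohohohognuda/: /h/ occurs between vowels /i/ and /o/, so it deletes. /h/ occurs between vowels /o/ and /o/, so it deletes. /h/ occurs between vowels /o/ and /o/, so it deletes. /h/ occurs between vowels /o/ and /o/, so it deletes. → [vwioooognuda].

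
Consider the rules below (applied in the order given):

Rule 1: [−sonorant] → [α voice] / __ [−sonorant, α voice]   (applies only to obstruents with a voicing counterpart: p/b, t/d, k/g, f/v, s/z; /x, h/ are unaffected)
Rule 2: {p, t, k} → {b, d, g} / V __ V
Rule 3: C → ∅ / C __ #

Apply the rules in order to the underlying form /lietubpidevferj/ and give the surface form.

lieduppideffer

Rule 1 (regressive voicing assimilation): /b/ precedes the voiceless obstruent /p/, so it devoices to [p] by assimilation. /v/ precedes the voiceless obstruent /f/, so it devoices to [f] by assimilation. /lietubpidevferj/ → lietuppidefferj.
Rule 2 (intervocalic voicing): /t/ is a voiceless stop between vowels /e/ and /u/, so it voices to [d]. /lietuppidefferj/ → lieduppidefferj.
Rule 3 (final cluster simplification): /j/ is the second consonant of a word-final cluster /rj/, so it deletes. /lieduppidefferj/ → lieduppideffer.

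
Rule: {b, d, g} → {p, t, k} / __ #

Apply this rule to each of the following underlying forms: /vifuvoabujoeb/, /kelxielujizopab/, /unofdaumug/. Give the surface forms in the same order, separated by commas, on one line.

vifuvoabujoep, kelxielujizopap, unofdaumuk

/vifuvoabujoeb/: /b/ is a voiced stop in word-final position, so it devoices to [p]. → [vifuvoabujoep].
/kelxielujizopab/: /b/ is a voiced stop in word-final position, so it devoices to [p]. → [kelxielujizopap].
/unofdaumug/: /g/ is a voiced stop in word-final position, so it devoices to [k]. → [unofdaumuk].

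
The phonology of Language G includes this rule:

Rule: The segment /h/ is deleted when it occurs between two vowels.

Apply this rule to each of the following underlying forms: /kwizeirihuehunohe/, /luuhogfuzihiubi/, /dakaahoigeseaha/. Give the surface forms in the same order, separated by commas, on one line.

kwizeiriueunoe, luuogfuziiubi, dakaaoigeseaa

/kwizeirihuehunohe/: /h/ occurs between vowels /i/ and /u/, so it deletes. /h/ occurs between vowels /e/ and /u/, so it deletes. /h/ occurs between vowels /o/ and /e/, so it deletes. → [kwizeiriueunoe].
/luuhogfuzihiubi/: /h/ occurs between vowels /u/ and /o/, so it deletes. /h/ occurs between vowels /i/ and /i/, so it deletes. → [luuogfuziiubi].
/dakaahoigeseaha/: /h/ occurs between vowels /a/ and /o/, so it deletes. /h/ occurs between vowels /a/ and /a/, so it deletes. → [dakaaoigeseaa].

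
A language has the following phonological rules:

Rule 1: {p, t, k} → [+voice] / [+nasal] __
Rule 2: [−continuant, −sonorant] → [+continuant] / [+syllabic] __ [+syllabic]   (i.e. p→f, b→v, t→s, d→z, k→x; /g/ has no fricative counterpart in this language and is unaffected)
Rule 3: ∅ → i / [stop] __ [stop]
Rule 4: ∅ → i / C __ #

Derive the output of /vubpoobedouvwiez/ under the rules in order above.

vubipoovezouvwiezi

Rule 1 (post-nasal voicing): no segment meets the environment; /vubpoobedouvwiez/ is unchanged.
Rule 2 (intervocalic spirantization): /b/ is a stop between vowels /o/ and /e/, so it spirantizes to the fricative [v]. /d/ is a stop between vowels /e/ and /o/, so it spirantizes to the fricative [z]. /vubpoobedouvwiez/ → vubpoovezouvwiez.
Rule 3 (stop-cluster i-epenthesis): /b/ and /p/ form a stop–stop cluster, so [i] is inserted between them. /vubpoovezouvwiez/ → vubipoovezouvwiez.
Rule 4 (final i-epenthesis): the form ends in the consonant /z/, so [i] is inserted word-finally. /vubipoovezouvwiez/ → vubipoovezouvwiezi.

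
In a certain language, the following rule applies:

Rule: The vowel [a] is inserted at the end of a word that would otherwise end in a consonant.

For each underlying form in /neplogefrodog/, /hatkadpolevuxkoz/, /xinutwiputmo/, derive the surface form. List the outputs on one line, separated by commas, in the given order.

neplogefrodoga, hatkadpolevuxkoza, xinutwiputmo

/neplogefrodog/: the form ends in the consonant /g/, so [a] is inserted word-finally. → [neplogefrodoga].
/hatkadpolevuxkoz/: the form ends in the consonant /z/, so [a] is inserted word-finally. → [hatkadpolevuxkoza].
/xinutwiputmo/: the rule's environment is not met; surfaces unchanged as [xinutwiputmo].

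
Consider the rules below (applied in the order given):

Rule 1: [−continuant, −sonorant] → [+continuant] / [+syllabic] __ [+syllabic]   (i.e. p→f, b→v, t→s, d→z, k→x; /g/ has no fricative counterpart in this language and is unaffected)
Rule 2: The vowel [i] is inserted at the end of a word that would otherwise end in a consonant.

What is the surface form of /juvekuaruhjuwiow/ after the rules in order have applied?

juvexuaruhjuwiowi

Rule 1 (intervocalic spirantization): /k/ is a stop between vowels /e/ and /u/, so it spirantizes to the fricative [x]. /juvekuaruhjuwiow/ → juvexuaruhjuwiow.
Rule 2 (final i-epenthesis): the form ends in the consonant /w/, so [i] is inserted word-finally. /juvexuaruhjuwiow/ → juvexuaruhjuwiowi.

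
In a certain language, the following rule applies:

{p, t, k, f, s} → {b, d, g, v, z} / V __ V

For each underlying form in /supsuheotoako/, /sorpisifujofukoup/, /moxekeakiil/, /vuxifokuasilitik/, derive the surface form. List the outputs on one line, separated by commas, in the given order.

supsuheodoago, sorpizivujovugoup, moxegeagiil, vuxivoguazilidik

/supsuheotoako/: /t/ is a voiceless obstruent between vowels /o/ and /o/, so it voices to [d]. /k/ is a voiceless obstruent between vowels /a/ and /o/, so it voices to [g]. → [supsuheodoago].
/sorpisifujofukoup/: /s/ is a voiceless obstruent between vowels /i/ and /i/, so it voices to [z]. /f/ is a voiceless obstruent between vowels /i/ and /u/, so it voices to [v]. /f/ is a voiceless obstruent between vowels /o/ and /u/, so it voices to [v]. /k/ is a voiceless obstruent between vowels /u/ and /o/, so it voices to [g]. → [sorpizivujovugoup].
/moxekeakiil/: /k/ is a voiceless obstruent between vowels /e/ and /e/, so it voices to [g]. /k/ is a voiceless obstruent between vowels /a/ and /i/, so it voices to [g]. → [moxegeagiil].
/vuxifokuasilitik/: /f/ is a voiceless obstruent between vowels /i/ and /o/, so it voices to [v]. /k/ is a voiceless obstruent between vowels /o/ and /u/, so it voices to [g]. /s/ is a voiceless obstruent between vowels /a/ and /i/, so it voices to [z]. /t/ is a voiceless obstruent between vowels /i/ and /i/, so it voices to [d]. → [vuxivoguazilidik].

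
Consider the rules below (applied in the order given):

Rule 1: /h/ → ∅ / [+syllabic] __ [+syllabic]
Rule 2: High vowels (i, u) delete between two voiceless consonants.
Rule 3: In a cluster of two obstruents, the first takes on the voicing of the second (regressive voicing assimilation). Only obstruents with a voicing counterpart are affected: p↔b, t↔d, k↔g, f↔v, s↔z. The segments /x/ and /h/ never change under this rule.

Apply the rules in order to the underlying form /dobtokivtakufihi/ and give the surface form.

doptokiftakfii

Rule 1 (intervocalic h-deletion): /h/ occurs between vowels /i/ and /i/, so it deletes. /dobtokivtakufihi/ → dobtokivtakufii.
Rule 2 (high vowel syncope): /u/ is a high vowel flanked by voiceless consonants /k/ and /f/, so it deletes. /dobtokivtakufii/ → dobtokivtakfii.
Rule 3 (regressive voicing assimilation): /b/ precedes the voiceless obstruent /t/, so it devoices to [p] by assimilation. /v/ precedes the voiceless obstruent /t/, so it devoices to [f] by assimilation. /dobtokivtakfii/ → doptokiftakfii.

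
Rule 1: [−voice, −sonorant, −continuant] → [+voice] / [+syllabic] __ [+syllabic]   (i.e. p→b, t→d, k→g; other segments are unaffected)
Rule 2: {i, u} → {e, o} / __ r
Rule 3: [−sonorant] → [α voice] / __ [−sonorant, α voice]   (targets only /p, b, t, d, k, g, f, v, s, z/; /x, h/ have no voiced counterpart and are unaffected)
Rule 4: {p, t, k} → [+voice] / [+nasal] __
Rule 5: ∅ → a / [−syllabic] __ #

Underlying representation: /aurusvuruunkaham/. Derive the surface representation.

Rule 1 (intervocalic voicing): no segment meets the environment; /aurusvuruunkaham/ is unchanged.
Rule 2 (pre-rhotic lowering): /u/ is a high vowel immediately before /r/, so it lowers to [o]. /u/ is a high vowel immediately before /r/, so it lowers to [o]. /aurusvuruunkaham/ → aorusvoruunkaham.
Rule 3 (regressive voicing assimilation): /s/ precedes the voiced obstruent /v/, so it voices to [z] by assimilation. /aorusvoruunkaham/ → aoruzvoruunkaham.
Rule 4 (post-nasal voicing): /k/ is a voiceless stop immediately after the nasal /n/, so it voices to [g]. /aoruzvoruunkaham/ → aoruzvoruungaham.
Rule 5 (final a-epenthesis): the form ends in the consonant /m/, so [a] is inserted word-finally. /aoruzvoruungaham/ → aoruzvoruungahama.

aoruzvoruungahama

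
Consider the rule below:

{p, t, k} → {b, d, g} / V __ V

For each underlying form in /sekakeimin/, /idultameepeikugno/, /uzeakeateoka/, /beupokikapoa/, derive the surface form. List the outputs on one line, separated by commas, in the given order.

segageimin, idultameebeigugno, uzeageadeoga, beubogigaboa

/sekakeimin/: /k/ is a voiceless stop between vowels /e/ and /a/, so it voices to [g]. /k/ is a voiceless stop between vowels /a/ and /e/, so it voices to [g]. → [segageimin].
/idultameepeikugno/: /p/ is a voiceless stop between vowels /e/ and /e/, so it voices to [b]. /k/ is a voiceless stop between vowels /i/ and /u/, so it voices to [g]. → [idultameebeigugno].
/uzeakeateoka/: /k/ is a voiceless stop between vowels /a/ and /e/, so it voices to [g]. /t/ is a voiceless stop between vowels /a/ and /e/, so it voices to [d]. /k/ is a voiceless stop between vowels /o/ and /a/, so it voices to [g]. → [uzeageadeoga].
/beupokikapoa/: /p/ is a voiceless stop between vowels /u/ and /o/, so it voices to [b]. /k/ is a voiceless stop between vowels /o/ and /i/, so it voices to [g]. /k/ is a voiceless stop between vowels /i/ and /a/, so it voices to [g]. /p/ is a voiceless stop between vowels /a/ and /o/, so it voices to [b]. → [beubogigaboa].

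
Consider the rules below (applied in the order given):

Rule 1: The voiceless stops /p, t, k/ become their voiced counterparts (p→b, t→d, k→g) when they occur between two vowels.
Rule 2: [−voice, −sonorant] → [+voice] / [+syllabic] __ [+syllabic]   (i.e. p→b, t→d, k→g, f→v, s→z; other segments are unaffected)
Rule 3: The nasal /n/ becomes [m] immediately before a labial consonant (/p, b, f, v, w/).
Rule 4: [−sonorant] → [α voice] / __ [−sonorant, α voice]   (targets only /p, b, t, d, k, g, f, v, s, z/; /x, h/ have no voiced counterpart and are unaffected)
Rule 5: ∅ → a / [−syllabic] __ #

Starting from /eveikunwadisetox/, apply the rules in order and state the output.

eveigumwadizedoxa

Rule 1 (intervocalic voicing): /k/ is a voiceless stop between vowels /i/ and /u/, so it voices to [g]. /t/ is a voiceless stop between vowels /e/ and /o/, so it voices to [d]. /eveikunwadisetox/ → eveigunwadisedox.
Rule 2 (intervocalic voicing): /s/ is a voiceless obstruent between vowels /i/ and /e/, so it voices to [z]. /eveigunwadisedox/ → eveigunwadizedox.
Rule 3 (nasal place assimilation): /n/ precedes the labial consonant /w/, so it assimilates in place to [m]. /eveigunwadizedox/ → eveigumwadizedox.
Rule 4 (regressive voicing assimilation): no segment meets the environment; /eveigumwadizedox/ is unchanged.
Rule 5 (final a-epenthesis): the form ends in the consonant /x/, so [a] is inserted word-finally. /eveigumwadizedox/ → eveigumwadizedoxa.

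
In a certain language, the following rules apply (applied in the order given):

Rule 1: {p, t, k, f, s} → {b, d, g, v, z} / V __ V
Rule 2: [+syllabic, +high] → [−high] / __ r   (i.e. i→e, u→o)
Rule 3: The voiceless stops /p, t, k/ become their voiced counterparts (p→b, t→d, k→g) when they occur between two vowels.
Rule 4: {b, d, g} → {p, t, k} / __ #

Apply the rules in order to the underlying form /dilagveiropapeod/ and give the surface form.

dilagveerobabeot

Rule 1 (intervocalic voicing): /p/ is a voiceless obstruent between vowels /o/ and /a/, so it voices to [b]. /p/ is a voiceless obstruent between vowels /a/ and /e/, so it voices to [b]. /dilagveiropapeod/ → dilagveirobabeod.
Rule 2 (pre-rhotic lowering): /i/ is a high vowel immediately before /r/, so it lowers to [e]. /dilagveirobabeod/ → dilagveerobabeod.
Rule 3 (intervocalic voicing): no segment meets the environment; /dilagveerobabeod/ is unchanged.
Rule 4 (final devoicing): /d/ is a voiced stop in word-final position, so it devoices to [t]. /dilagveerobabeod/ → dilagveerobabeot.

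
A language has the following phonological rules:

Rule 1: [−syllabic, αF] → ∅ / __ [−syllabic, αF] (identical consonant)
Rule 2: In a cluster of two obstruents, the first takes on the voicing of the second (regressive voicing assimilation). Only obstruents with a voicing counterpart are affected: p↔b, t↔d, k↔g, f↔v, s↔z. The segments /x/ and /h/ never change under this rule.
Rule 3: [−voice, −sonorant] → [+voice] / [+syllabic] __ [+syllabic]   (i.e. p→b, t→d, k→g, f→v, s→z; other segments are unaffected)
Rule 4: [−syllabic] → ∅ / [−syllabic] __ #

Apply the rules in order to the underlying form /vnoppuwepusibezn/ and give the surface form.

Rule 1 (degemination): /pp/ is a geminate; the first /p/ deletes. /vnoppuwepusibezn/ → vnopuwepusibezn.
Rule 2 (regressive voicing assimilation): no segment meets the environment; /vnopuwepusibezn/ is unchanged.
Rule 3 (intervocalic voicing): /p/ is a voiceless obstruent between vowels /o/ and /u/, so it voices to [b]. /p/ is a voiceless obstruent between vowels /e/ and /u/, so it voices to [b]. /s/ is a voiceless obstruent between vowels /u/ and /i/, so it voices to [z]. /vnopuwepusibezn/ → vnobuwebuzibezn.
Rule 4 (final cluster simplification): /n/ is the second consonant of a word-final cluster /zn/, so it deletes. /vnobuwebuzibezn/ → vnobuwebuzibez.

vnobuwebuzibez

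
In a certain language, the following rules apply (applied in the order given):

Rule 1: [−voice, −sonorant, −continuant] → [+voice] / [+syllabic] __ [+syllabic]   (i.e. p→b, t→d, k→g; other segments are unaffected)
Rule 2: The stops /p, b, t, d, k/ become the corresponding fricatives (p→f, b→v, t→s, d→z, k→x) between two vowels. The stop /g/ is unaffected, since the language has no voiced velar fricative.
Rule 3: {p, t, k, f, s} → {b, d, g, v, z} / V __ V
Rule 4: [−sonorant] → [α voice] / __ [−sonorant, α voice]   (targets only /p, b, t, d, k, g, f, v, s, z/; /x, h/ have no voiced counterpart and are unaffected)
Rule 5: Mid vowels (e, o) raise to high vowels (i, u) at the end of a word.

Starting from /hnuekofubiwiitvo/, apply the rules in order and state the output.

Rule 1 (intervocalic voicing): /k/ is a voiceless stop between vowels /e/ and /o/, so it voices to [g]. /hnuekofubiwiitvo/ → hnuegofubiwiitvo.
Rule 2 (intervocalic spirantization): /b/ is a stop between vowels /u/ and /i/, so it spirantizes to the fricative [v]. /hnuegofubiwiitvo/ → hnuegofuviwiitvo.
Rule 3 (intervocalic voicing): /f/ is a voiceless obstruent between vowels /o/ and /u/, so it voices to [v]. /hnuegofuviwiitvo/ → hnuegovuviwiitvo.
Rule 4 (regressive voicing assimilation): /t/ precedes the voiced obstruent /v/, so it voices to [d] by assimilation. /hnuegovuviwiitvo/ → hnuegovuviwiidvo.
Rule 5 (final vowel raising): /o/ is a mid vowel in word-final position, so it raises to [u]. /hnuegovuviwiidvo/ → hnuegovuviwiidvu.

hnuegovuviwiidvu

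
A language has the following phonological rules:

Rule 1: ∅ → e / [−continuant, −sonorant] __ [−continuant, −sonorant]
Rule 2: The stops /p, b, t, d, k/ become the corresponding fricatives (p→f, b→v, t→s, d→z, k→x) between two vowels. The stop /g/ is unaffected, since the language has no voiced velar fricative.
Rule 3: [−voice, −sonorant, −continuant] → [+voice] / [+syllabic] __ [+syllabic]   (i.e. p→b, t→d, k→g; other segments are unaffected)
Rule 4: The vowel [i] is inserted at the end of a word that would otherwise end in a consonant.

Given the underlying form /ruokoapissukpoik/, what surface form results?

Rule 1 (stop-cluster e-epenthesis): /k/ and /p/ form a stop–stop cluster, so [e] is inserted between them. /ruokoapissukpoik/ → ruokoapissukepoik.
Rule 2 (intervocalic spirantization): /k/ is a stop between vowels /o/ and /o/, so it spirantizes to the fricative [x]. /p/ is a stop between vowels /a/ and /i/, so it spirantizes to the fricative [f]. /k/ is a stop between vowels /u/ and /e/, so it spirantizes to the fricative [x]. /p/ is a stop between vowels /e/ and /o/, so it spirantizes to the fricative [f]. /ruokoapissukepoik/ → ruoxoafissuxefoik.
Rule 3 (intervocalic voicing): no segment meets the environment; /ruoxoafissuxefoik/ is unchanged.
Rule 4 (final i-epenthesis): the form ends in the consonant /k/, so [i] is inserted word-finally. /ruoxoafissuxefoik/ → ruoxoafissuxefoiki.

ruoxoafissuxefoiki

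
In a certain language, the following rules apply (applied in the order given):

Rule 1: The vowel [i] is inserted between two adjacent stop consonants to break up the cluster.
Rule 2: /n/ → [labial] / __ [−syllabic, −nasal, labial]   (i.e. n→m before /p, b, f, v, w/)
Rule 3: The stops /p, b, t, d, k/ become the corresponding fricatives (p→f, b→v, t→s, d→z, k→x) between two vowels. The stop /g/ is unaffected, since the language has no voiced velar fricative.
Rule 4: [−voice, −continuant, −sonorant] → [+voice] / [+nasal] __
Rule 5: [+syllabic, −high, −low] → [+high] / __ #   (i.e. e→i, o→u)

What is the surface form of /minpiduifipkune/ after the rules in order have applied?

Rule 1 (stop-cluster i-epenthesis): /p/ and /k/ form a stop–stop cluster, so [i] is inserted between them. /minpiduifipkune/ → minpiduifipikune.
Rule 2 (nasal place assimilation): /n/ precedes the labial consonant /p/, so it assimilates in place to [m]. /minpiduifipikune/ → mimpiduifipikune.
Rule 3 (intervocalic spirantization): /d/ is a stop between vowels /i/ and /u/, so it spirantizes to the fricative [z]. /p/ is a stop between vowels /i/ and /i/, so it spirantizes to the fricative [f]. /k/ is a stop between vowels /i/ and /u/, so it spirantizes to the fricative [x]. /mimpiduifipikune/ → mimpizuififixune.
Rule 4 (post-nasal voicing): /p/ is a voiceless stop immediately after the nasal /m/, so it voices to [b]. /mimpizuififixune/ → mimbizuififixune.
Rule 5 (final vowel raising): /e/ is a mid vowel in word-final position, so it raises to [i]. /mimbizuififixune/ → mimbizuififixuni.

mimbizuififixuni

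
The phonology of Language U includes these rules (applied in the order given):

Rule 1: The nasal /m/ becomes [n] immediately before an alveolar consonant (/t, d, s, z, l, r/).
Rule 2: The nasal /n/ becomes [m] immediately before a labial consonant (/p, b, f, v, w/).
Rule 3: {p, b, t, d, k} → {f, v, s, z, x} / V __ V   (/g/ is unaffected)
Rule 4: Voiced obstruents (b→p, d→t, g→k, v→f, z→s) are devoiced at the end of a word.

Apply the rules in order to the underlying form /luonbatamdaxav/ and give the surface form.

Rule 1 (nasal place assimilation): /m/ precedes the alveolar consonant /d/, so it assimilates in place to [n]. /luonbatamdaxav/ → luonbatandaxav.
Rule 2 (nasal place assimilation): /n/ precedes the labial consonant /b/, so it assimilates in place to [m]. /luonbatandaxav/ → luombatandaxav.
Rule 3 (intervocalic spirantization): /t/ is a stop between vowels /a/ and /a/, so it spirantizes to the fricative [s]. /luombatandaxav/ → luombasandaxav.
Rule 4 (final devoicing): /v/ is a voiced obstruent in word-final position, so it devoices to [f]. /luombasandaxav/ → luombasandaxaf.

luombasandaxaf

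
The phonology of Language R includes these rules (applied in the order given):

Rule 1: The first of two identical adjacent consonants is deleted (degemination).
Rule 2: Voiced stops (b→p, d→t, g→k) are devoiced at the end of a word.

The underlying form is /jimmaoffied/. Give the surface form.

Rule 1 (degemination): /mm/ is a geminate; the first /m/ deletes. /ff/ is a geminate; the first /f/ deletes. /jimmaoffied/ → jimaofied.
Rule 2 (final devoicing): /d/ is a voiced stop in word-final position, so it devoices to [t]. /jimaofied/ → jimaofiet.

jimaofiet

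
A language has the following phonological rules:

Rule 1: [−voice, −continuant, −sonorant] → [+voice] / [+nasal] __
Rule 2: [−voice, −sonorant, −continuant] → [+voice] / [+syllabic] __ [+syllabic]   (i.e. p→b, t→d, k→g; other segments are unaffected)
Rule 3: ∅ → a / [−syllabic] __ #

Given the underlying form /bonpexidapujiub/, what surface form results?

bonbexidabujiuba

Rule 1 (post-nasal voicing): /p/ is a voiceless stop immediately after the nasal /n/, so it voices to [b]. /bonpexidapujiub/ → bonbexidapujiub.
Rule 2 (intervocalic voicing): /p/ is a voiceless stop between vowels /a/ and /u/, so it voices to [b]. /bonbexidapujiub/ → bonbexidabujiub.
Rule 3 (final a-epenthesis): the form ends in the consonant /b/, so [a] is inserted word-finally. /bonbexidabujiub/ → bonbexidabujiuba.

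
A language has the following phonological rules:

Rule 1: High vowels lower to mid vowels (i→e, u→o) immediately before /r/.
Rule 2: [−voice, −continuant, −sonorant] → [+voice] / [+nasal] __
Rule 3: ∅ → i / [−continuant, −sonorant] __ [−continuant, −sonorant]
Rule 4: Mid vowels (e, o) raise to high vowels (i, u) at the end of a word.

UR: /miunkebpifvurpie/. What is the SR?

Rule 1 (pre-rhotic lowering): /u/ is a high vowel immediately before /r/, so it lowers to [o]. /miunkebpifvurpie/ → miunkebpifvorpie.
Rule 2 (post-nasal voicing): /k/ is a voiceless stop immediately after the nasal /n/, so it voices to [g]. /miunkebpifvorpie/ → miungebpifvorpie.
Rule 3 (stop-cluster i-epenthesis): /b/ and /p/ form a stop–stop cluster, so [i] is inserted between them. /miungebpifvorpie/ → miungebipifvorpie.
Rule 4 (final vowel raising): /e/ is a mid vowel in word-final position, so it raises to [i]. /miungebipifvorpie/ → miungebipifvorpii.

miungebipifvorpii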